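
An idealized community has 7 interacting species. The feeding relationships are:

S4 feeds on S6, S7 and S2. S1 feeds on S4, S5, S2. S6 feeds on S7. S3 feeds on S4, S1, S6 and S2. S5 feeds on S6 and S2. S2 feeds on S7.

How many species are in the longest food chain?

5 species

One longest chain: S7 → S6 → S4 → S1 → S3.
It has 5 species and 4 links.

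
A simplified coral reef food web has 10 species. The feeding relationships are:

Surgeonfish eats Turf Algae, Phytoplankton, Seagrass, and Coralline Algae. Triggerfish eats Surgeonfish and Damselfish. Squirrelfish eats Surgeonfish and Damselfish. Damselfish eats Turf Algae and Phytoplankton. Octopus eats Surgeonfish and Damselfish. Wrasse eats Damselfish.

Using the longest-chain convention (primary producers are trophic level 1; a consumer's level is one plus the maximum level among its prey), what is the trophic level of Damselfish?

Trophic level 2

Phytoplankton is a producer → level 1.
Damselfish eats Phytoplankton (level 1); other prey at levels: Turf Algae 1 → level 2.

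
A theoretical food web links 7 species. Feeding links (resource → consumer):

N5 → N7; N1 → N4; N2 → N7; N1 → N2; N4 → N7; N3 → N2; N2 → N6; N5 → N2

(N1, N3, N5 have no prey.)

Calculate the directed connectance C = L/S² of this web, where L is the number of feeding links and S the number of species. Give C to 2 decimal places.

The web has S = 7 species and L = 8 feeding links.
C = L / S² = 8 / 49 = 0.1633 ≈ 0.16.

C = 0.16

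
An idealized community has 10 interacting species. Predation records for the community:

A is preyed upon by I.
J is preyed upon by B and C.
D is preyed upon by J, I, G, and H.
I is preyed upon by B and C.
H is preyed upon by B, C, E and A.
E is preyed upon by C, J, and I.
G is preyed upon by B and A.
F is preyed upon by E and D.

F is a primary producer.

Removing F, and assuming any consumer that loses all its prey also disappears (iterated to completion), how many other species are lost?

9

Remove F.
Round 1: D (all prey gone) → extinct.
Round 2: H (all prey gone), G (all prey gone) → extinct.
Round 3: A (all prey gone), E (all prey gone) → extinct.
Round 4: I (all prey gone), J (all prey gone) → extinct.
Round 5: C (all prey gone), B (all prey gone) → extinct.
No further losses. Total secondary extinctions: 9.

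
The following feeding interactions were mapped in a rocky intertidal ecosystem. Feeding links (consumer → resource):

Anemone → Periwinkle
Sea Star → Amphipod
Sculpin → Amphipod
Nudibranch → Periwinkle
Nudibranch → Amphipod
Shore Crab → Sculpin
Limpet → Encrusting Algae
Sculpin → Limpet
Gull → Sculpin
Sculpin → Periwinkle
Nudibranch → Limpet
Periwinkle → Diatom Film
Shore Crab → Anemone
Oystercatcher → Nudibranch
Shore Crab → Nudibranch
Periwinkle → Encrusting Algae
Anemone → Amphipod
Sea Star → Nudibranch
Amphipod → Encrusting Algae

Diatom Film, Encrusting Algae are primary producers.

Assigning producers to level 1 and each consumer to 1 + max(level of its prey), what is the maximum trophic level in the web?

4

Producers (level 1): Diatom Film, Encrusting Algae.
Encrusting Algae → Amphipod → Anemone → Shore Crab gives Shore Crab level 4.
No species has a prey at level 4, so no species reaches level 5.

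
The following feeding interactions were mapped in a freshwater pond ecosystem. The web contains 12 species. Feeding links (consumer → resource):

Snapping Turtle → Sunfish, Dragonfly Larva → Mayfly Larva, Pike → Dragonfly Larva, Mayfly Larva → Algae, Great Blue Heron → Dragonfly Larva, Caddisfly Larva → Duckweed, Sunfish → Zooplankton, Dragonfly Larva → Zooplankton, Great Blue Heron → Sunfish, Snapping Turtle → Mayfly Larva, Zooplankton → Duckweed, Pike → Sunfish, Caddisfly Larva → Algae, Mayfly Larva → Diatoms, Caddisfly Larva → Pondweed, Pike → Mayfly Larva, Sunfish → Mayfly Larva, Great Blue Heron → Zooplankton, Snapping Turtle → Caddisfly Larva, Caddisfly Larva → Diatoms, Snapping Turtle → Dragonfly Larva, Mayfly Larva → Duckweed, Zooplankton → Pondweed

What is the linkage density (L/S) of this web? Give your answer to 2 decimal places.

L/S = 1.92

There are L = 23 links among S = 12 species.
L/S = 23/12 = 1.9167 ≈ 1.92.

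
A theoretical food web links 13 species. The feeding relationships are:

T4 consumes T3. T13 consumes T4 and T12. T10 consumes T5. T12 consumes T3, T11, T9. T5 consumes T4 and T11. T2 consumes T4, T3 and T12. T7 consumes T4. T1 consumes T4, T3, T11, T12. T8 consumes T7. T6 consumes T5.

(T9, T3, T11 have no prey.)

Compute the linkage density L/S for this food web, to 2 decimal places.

L/S = 1.46

There are L = 19 links among S = 13 species.
L/S = 19/13 = 1.4615 ≈ 1.46.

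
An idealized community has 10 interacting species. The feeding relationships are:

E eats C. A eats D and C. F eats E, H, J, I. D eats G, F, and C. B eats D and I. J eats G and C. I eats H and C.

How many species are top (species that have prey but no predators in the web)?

Top species (has prey, but nothing eats it): A, B.
Count: 2.

2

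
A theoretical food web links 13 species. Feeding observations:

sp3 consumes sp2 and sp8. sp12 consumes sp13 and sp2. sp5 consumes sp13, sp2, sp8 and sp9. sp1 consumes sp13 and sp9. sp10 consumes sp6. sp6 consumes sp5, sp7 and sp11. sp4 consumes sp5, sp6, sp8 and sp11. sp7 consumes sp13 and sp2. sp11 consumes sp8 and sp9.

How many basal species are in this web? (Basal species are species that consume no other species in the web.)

4

Basal species (no prey listed): sp2, sp8, sp9, sp13.
Count: 4.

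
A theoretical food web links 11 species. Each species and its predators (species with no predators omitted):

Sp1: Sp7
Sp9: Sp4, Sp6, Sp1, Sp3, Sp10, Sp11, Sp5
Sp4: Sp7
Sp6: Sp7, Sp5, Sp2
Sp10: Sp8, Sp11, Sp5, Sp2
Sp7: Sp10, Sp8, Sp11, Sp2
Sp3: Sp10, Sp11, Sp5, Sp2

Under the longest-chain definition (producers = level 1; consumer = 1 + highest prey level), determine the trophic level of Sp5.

Sp9 is a producer → level 1.
Sp4 eats Sp9 → level 2.
Sp7 eats Sp4 (level 2); other prey at levels: Sp6 2, Sp1 2 → level 3.
Sp10 eats Sp7 (level 3); other prey at levels: Sp9 1, Sp3 2 → level 4.
Sp5 eats Sp10 (level 4); other prey at levels: Sp9 1, Sp6 2, Sp3 2 → level 5.

Trophic level 5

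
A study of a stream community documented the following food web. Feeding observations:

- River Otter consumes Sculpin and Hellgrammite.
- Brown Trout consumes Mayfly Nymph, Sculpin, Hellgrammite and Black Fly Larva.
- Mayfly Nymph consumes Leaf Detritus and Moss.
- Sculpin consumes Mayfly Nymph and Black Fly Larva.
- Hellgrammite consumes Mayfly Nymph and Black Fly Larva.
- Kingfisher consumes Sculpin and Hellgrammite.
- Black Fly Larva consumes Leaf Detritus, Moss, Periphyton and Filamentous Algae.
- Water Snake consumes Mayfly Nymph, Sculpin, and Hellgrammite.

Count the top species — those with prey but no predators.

Top species (has prey, but nothing eats it): River Otter, Kingfisher, Brown Trout, Water Snake.
Count: 4.

4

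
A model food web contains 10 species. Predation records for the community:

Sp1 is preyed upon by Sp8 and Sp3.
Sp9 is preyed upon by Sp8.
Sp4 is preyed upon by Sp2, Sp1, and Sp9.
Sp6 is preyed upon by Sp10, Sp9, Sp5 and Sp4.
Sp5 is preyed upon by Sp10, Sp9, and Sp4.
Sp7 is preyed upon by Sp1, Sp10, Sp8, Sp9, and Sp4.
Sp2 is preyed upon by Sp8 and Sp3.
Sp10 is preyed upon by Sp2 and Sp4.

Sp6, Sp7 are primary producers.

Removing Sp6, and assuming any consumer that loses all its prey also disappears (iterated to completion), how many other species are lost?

Remove Sp6.
Round 1: Sp5 (all prey gone) → extinct.
No further losses. Total secondary extinctions: 1.

1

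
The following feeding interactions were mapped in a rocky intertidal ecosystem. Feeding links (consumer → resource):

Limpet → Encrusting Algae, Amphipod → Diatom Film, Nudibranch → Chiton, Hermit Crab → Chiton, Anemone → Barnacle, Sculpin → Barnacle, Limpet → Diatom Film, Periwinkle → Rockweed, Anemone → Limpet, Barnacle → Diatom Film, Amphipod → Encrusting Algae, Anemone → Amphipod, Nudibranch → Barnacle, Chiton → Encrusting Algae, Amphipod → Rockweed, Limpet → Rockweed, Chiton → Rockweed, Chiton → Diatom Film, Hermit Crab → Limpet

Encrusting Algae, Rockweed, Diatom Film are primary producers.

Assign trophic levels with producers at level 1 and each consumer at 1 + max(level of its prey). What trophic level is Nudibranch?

Encrusting Algae is a producer → level 1.
Chiton eats Encrusting Algae (level 1); other prey at levels: Rockweed 1, Diatom Film 1 → level 2.
Nudibranch eats Chiton (level 2); other prey at levels: Barnacle 2 → level 3.

Trophic level 3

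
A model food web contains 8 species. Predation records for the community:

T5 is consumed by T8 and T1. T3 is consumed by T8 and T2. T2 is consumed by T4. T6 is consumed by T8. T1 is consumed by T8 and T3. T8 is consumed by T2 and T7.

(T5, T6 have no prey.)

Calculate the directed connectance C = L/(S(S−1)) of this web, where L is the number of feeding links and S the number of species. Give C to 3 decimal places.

The web has S = 8 species and L = 10 feeding links.
C = L / (S(S−1)) = 10 / 56 = 0.1786 ≈ 0.179.

C = 0.179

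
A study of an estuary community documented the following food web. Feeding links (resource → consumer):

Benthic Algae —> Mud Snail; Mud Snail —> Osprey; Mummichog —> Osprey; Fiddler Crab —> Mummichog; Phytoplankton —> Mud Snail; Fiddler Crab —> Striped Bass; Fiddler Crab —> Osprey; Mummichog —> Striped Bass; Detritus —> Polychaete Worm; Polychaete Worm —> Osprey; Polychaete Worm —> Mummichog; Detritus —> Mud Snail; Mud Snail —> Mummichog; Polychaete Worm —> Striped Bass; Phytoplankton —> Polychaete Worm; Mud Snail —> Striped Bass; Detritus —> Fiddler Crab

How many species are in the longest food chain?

One longest chain: Detritus → Mud Snail → Mummichog → Striped Bass.
It has 4 species and 3 links.

4 species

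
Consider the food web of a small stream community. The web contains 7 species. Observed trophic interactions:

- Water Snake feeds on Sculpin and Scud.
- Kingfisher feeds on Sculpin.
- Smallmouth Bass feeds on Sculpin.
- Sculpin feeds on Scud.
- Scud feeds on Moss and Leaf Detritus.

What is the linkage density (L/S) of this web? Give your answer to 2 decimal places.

There are L = 7 links among S = 7 species.
L/S = 7/7 = 1.0000 ≈ 1.00.

L/S = 1.00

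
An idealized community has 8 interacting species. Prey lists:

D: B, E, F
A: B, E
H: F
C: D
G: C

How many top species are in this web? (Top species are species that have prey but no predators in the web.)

3

Top species (has prey, but nothing eats it): H, A, G.
Count: 3.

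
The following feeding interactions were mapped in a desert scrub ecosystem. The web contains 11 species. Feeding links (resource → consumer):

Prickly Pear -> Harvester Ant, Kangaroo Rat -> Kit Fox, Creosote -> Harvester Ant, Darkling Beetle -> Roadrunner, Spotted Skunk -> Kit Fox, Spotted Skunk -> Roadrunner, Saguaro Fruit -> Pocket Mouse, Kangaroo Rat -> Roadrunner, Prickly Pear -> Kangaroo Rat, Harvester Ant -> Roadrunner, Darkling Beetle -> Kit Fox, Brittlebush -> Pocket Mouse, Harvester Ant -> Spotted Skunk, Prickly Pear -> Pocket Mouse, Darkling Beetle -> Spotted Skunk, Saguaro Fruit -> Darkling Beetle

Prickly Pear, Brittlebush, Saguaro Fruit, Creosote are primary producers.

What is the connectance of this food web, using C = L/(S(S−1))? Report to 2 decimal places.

The web has S = 11 species and L = 16 feeding links.
C = L / (S(S−1)) = 16 / 110 = 0.1455 ≈ 0.15.

C = 0.15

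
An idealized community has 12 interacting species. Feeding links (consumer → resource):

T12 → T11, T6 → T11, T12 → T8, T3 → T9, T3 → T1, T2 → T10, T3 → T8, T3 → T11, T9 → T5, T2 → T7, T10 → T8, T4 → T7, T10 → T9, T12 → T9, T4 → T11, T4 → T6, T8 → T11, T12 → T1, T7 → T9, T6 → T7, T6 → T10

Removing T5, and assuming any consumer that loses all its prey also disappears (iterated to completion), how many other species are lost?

Remove T5.
Round 1: T9 (all prey gone) → extinct.
Round 2: T7 (all prey gone) → extinct.
No further losses. Total secondary extinctions: 2.

2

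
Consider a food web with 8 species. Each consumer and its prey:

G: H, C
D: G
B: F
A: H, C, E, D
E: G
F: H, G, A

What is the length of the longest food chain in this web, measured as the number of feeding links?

One longest chain: H → G → E → A → F → B.
It has 6 species and 5 links.

5 links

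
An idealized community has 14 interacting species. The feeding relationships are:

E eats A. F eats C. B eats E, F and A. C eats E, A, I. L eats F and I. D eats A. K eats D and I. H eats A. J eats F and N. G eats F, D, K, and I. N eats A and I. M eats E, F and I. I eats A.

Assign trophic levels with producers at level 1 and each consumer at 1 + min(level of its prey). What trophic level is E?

Trophic level 2

A is a producer → level 1.
E eats A → level 2.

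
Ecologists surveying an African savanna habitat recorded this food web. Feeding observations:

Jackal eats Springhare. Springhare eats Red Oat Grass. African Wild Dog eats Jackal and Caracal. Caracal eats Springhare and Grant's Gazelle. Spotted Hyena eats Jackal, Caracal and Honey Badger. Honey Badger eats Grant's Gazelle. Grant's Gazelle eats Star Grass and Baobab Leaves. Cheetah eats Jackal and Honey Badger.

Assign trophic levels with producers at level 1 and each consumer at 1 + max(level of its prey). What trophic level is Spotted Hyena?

Star Grass is a producer → level 1.
Grant's Gazelle eats Star Grass (level 1); other prey at levels: Baobab Leaves 1 → level 2.
Honey Badger eats Grant's Gazelle → level 3.
Spotted Hyena eats Honey Badger (level 3); other prey at levels: Caracal 3, Jackal 3 → level 4.

Trophic level 4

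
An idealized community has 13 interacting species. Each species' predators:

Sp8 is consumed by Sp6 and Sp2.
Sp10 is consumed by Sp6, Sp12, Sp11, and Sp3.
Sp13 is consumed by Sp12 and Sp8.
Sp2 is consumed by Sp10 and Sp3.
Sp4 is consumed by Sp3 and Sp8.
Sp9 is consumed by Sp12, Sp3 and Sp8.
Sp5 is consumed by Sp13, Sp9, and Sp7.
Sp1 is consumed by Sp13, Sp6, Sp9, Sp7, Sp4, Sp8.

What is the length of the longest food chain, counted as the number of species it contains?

6 species

One longest chain: Sp1 → Sp4 → Sp8 → Sp2 → Sp10 → Sp6.
It has 6 species and 5 links.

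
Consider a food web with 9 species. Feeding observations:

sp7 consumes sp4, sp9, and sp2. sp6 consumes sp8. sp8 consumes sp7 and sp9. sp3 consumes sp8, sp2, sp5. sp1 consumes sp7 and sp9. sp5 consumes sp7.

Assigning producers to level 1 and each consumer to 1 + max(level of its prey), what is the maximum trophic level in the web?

4

Producers (level 1): sp9, sp2, sp4.
sp9 → sp7 → sp5 → sp3 gives sp3 level 4.
No species has a prey at level 4, so no species reaches level 5.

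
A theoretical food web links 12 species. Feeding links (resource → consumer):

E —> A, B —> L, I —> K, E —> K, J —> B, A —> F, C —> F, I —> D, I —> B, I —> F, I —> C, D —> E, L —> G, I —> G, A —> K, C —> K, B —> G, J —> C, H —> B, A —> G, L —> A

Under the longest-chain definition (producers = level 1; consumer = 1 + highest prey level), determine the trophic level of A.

Trophic level 4

I is a producer → level 1.
D eats I → level 2.
E eats D → level 3.
A eats E (level 3); other prey at levels: L 3 → level 4.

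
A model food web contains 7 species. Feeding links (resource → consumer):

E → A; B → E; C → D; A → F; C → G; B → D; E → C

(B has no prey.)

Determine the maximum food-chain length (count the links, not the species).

3 links

One longest chain: B → E → C → D.
It has 4 species and 3 links.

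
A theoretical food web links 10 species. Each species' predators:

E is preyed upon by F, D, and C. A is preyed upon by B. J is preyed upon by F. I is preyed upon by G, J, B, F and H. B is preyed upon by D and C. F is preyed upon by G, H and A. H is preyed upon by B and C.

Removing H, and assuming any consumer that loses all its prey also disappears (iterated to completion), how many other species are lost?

Remove H.
Every predator of it retains at least one other prey: B still has I, A; C still has E, B.
No consumer loses all prey, so no secondary extinctions occur.

0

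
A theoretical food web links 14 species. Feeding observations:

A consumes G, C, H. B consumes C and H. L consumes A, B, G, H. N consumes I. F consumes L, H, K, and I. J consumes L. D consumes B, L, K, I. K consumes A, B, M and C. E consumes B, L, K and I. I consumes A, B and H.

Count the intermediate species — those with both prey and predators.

5

Intermediate species (has both prey and predators): A, B, L, I, K.
Count: 5.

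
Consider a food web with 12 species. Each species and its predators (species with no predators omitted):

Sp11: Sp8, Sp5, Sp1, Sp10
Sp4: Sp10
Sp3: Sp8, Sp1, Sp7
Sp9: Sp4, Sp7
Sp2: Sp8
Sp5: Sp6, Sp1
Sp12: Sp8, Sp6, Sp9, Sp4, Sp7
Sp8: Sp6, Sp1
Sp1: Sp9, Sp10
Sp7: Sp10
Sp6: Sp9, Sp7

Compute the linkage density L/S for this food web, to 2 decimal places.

L/S = 2.08

There are L = 25 links among S = 12 species.
L/S = 25/12 = 2.0833 ≈ 2.08.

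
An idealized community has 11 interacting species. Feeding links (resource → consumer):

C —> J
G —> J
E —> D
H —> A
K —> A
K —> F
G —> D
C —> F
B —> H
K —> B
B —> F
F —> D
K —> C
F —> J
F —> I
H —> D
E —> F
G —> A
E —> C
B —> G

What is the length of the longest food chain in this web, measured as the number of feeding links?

One longest chain: K → B → F → J.
It has 4 species and 3 links.

3 links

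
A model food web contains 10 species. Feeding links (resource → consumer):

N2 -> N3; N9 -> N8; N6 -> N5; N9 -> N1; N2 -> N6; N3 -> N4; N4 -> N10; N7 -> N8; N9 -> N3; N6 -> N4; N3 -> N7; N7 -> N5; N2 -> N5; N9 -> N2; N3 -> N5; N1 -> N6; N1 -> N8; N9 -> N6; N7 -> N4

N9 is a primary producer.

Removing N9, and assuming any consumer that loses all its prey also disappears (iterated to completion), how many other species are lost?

Remove N9.
Round 1: N1 (all prey gone), N2 (all prey gone) → extinct.
Round 2: N3 (all prey gone), N6 (all prey gone) → extinct.
Round 3: N7 (all prey gone) → extinct.
Round 4: N4 (all prey gone), N8 (all prey gone), N5 (all prey gone) → extinct.
Round 5: N10 (all prey gone) → extinct.
No further losses. Total secondary extinctions: 9.

9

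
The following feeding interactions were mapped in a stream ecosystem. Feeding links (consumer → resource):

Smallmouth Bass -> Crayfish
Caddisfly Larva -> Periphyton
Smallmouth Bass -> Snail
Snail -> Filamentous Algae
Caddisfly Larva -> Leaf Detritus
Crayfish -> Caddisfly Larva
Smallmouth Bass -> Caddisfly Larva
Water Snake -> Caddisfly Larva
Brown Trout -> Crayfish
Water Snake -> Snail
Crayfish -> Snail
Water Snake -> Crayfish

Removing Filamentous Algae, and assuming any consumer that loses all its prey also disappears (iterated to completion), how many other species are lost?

Remove Filamentous Algae.
Round 1: Snail (all prey gone) → extinct.
No further losses. Total secondary extinctions: 1.

1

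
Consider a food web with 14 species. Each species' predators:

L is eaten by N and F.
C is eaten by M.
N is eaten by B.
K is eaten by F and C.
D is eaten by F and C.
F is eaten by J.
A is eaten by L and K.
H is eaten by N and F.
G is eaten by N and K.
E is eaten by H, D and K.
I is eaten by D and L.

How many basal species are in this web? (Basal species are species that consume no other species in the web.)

4

Basal species (no prey listed): G, A, E, I.
Count: 4.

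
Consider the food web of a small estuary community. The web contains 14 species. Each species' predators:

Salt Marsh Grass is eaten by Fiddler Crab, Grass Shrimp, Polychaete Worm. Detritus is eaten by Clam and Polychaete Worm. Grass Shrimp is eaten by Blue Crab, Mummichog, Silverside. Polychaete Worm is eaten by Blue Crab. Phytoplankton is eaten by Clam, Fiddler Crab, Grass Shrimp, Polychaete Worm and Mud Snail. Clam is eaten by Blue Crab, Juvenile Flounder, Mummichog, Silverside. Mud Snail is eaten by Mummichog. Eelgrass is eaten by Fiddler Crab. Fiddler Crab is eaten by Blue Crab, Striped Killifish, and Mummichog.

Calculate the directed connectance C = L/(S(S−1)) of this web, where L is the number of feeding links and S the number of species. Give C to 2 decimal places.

C = 0.13

The web has S = 14 species and L = 23 feeding links.
C = L / (S(S−1)) = 23 / 182 = 0.1264 ≈ 0.13.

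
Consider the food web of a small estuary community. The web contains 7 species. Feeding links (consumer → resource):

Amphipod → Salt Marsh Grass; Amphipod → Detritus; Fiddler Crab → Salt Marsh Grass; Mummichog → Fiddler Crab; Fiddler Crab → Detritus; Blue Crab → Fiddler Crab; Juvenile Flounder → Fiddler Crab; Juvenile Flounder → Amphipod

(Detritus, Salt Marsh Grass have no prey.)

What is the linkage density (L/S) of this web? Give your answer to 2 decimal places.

There are L = 8 links among S = 7 species.
L/S = 8/7 = 1.1429 ≈ 1.14.

L/S = 1.14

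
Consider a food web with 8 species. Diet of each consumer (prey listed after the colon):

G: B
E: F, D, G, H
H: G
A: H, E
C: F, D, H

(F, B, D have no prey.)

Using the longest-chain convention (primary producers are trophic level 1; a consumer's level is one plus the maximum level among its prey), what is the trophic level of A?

B is a producer → level 1.
G eats B → level 2.
H eats G → level 3.
E eats H (level 3); other prey at levels: F 1, D 1, G 2 → level 4.
A eats E (level 4); other prey at levels: H 3 → level 5.

Trophic level 5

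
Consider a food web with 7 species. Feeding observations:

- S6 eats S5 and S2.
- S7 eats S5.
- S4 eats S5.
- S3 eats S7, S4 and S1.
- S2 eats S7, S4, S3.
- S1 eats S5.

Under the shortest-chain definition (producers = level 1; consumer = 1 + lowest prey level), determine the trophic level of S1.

Trophic level 2

S5 is a producer → level 1.
S1 eats S5 → level 2.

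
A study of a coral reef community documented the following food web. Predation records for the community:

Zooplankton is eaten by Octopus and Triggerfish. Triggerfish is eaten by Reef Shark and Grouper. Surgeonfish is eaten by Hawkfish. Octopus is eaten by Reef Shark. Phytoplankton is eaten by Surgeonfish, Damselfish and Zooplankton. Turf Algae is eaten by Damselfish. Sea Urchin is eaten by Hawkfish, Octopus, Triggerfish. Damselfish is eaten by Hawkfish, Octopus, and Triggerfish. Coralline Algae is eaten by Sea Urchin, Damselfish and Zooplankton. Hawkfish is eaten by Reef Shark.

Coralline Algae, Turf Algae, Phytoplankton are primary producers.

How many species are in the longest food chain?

One longest chain: Coralline Algae → Sea Urchin → Triggerfish → Grouper.
It has 4 species and 3 links.

4 species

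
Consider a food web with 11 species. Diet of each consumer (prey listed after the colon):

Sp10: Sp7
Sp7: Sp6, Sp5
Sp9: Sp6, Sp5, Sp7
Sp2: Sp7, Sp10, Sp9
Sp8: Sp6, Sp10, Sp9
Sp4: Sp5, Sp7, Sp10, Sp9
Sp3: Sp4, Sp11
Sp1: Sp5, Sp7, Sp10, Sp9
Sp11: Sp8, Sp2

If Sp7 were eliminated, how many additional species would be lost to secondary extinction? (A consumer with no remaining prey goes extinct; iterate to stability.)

Remove Sp7.
Round 1: Sp10 (all prey gone) → extinct.
No further losses. Total secondary extinctions: 1.

1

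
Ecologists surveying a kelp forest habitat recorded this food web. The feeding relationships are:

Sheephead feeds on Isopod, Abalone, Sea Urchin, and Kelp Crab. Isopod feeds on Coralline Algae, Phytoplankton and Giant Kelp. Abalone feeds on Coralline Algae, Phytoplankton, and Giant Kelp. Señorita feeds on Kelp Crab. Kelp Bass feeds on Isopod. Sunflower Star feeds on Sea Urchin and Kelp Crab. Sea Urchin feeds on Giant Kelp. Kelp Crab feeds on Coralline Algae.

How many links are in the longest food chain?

2 links

One longest chain: Giant Kelp → Sea Urchin → Sunflower Star.
It has 3 species and 2 links.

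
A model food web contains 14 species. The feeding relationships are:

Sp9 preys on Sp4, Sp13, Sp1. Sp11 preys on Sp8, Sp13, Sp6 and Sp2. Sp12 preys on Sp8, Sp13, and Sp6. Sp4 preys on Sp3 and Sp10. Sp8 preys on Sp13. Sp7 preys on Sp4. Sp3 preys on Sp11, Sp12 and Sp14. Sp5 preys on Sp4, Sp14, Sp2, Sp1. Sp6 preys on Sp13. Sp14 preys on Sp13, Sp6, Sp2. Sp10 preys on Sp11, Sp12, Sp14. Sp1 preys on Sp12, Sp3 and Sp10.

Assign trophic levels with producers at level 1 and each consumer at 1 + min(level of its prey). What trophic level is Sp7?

Trophic level 5

Sp13 is a producer → level 1.
Sp12 eats Sp13 → level 2.
Sp3 eats Sp12 → level 3.
Sp4 eats Sp3 → level 4.
Sp7 eats Sp4 → level 5.
No prey of Sp7 is below level 4, so 5 is the minimum.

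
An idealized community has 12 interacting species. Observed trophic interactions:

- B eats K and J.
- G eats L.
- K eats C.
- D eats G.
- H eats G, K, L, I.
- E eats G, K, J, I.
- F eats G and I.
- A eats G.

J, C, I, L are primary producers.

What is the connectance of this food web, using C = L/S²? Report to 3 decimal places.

C = 0.111

The web has S = 12 species and L = 16 feeding links.
C = L / S² = 16 / 144 = 0.1111 ≈ 0.111.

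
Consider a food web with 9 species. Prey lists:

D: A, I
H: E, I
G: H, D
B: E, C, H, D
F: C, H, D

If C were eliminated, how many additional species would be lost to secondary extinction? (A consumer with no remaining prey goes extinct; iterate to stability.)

Remove C.
Every predator of it retains at least one other prey: B still has E, H, D; F still has H, D.
No consumer loses all prey, so no secondary extinctions occur.

0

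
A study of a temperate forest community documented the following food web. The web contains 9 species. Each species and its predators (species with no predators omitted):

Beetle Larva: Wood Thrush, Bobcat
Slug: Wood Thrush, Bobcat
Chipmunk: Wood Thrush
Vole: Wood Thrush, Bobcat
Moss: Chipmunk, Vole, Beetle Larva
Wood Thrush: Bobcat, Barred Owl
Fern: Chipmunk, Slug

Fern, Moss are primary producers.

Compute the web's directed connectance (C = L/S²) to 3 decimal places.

C = 0.173

The web has S = 9 species and L = 14 feeding links.
C = L / S² = 14 / 81 = 0.1728 ≈ 0.173.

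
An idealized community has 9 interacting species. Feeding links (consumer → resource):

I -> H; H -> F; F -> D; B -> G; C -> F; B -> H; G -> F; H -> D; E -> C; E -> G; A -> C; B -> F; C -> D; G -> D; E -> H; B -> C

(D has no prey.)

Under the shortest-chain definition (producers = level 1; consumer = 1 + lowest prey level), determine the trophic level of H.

Trophic level 2

D is a producer → level 1.
H eats D → level 2.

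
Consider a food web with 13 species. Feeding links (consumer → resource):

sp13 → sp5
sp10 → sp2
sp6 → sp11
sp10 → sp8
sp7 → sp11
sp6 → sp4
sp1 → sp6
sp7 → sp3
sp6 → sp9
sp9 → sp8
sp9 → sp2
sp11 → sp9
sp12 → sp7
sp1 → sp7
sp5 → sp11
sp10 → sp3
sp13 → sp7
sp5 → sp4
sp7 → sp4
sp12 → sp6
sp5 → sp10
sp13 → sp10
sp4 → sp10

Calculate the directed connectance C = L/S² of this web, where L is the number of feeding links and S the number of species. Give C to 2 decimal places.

C = 0.14

The web has S = 13 species and L = 23 feeding links.
C = L / S² = 23 / 169 = 0.1361 ≈ 0.14.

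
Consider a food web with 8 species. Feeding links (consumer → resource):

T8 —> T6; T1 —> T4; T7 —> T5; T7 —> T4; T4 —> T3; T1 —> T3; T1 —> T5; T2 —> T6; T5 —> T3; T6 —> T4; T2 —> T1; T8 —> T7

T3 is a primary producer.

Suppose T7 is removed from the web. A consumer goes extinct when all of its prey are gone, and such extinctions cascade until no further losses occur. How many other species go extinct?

0

Remove T7.
Every predator of it retains at least one other prey: T8 still has T6.
No consumer loses all prey, so no secondary extinctions occur.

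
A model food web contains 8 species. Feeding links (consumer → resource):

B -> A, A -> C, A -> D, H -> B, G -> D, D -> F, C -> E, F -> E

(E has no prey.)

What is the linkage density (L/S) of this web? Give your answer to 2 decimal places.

L/S = 1.00

There are L = 8 links among S = 8 species.
L/S = 8/8 = 1.0000 ≈ 1.00.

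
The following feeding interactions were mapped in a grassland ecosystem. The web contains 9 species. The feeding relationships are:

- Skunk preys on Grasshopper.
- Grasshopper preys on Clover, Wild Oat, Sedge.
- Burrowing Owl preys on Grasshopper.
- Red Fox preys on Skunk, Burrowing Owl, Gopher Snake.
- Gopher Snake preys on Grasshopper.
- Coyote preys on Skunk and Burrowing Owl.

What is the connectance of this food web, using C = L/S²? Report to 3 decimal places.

C = 0.136

The web has S = 9 species and L = 11 feeding links.
C = L / S² = 11 / 81 = 0.1358 ≈ 0.136.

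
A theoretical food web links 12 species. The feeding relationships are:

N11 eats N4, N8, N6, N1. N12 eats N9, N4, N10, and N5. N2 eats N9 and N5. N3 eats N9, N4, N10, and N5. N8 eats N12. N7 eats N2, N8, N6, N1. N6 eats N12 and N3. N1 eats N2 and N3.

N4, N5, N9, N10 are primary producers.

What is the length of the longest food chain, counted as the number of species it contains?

One longest chain: N4 → N12 → N8 → N11.
It has 4 species and 3 links.

4 species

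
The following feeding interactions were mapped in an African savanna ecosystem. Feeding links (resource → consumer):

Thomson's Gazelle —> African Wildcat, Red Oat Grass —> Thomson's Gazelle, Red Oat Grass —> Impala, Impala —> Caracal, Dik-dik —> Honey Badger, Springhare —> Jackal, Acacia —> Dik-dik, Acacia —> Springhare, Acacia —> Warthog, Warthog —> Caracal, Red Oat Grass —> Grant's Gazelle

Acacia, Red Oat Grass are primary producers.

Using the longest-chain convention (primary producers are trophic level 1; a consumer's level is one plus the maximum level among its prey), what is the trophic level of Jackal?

Trophic level 3

Acacia is a producer → level 1.
Springhare eats Acacia → level 2.
Jackal eats Springhare → level 3.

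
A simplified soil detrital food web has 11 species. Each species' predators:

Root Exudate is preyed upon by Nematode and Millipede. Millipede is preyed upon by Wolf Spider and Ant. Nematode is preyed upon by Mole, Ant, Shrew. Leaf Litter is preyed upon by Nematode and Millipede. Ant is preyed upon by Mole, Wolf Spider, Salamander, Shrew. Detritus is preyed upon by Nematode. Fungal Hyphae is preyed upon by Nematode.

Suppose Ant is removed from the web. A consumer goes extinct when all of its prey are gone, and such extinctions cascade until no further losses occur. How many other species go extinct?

1

Remove Ant.
Round 1: Salamander (all prey gone) → extinct.
No further losses. Total secondary extinctions: 1.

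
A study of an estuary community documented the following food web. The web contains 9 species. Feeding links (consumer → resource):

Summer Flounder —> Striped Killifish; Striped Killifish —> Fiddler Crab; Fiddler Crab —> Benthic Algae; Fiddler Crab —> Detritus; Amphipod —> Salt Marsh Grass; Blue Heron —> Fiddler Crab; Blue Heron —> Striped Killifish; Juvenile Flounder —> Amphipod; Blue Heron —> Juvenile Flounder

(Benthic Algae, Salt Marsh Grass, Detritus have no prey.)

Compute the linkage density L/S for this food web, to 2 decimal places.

There are L = 9 links among S = 9 species.
L/S = 9/9 = 1.0000 ≈ 1.00.

L/S = 1.00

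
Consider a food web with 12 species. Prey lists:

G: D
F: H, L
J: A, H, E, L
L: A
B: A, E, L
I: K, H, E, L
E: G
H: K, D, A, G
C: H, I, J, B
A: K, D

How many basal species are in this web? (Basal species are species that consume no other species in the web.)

Basal species (no prey listed): K, D.
Count: 2.

2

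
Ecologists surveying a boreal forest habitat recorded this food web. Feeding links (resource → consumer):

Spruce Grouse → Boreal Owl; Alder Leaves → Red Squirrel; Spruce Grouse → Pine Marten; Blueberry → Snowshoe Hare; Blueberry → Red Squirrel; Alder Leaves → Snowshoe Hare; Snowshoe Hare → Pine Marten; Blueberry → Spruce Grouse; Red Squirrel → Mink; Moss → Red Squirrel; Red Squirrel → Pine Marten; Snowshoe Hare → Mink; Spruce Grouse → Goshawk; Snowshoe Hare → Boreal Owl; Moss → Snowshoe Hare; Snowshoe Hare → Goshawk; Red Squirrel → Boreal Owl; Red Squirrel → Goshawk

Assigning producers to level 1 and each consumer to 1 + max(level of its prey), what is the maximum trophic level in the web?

Producers (level 1): Alder Leaves, Moss, Blueberry.
Alder Leaves → Red Squirrel → Mink gives Mink level 3.
No species has a prey at level 3, so no species reaches level 4.

3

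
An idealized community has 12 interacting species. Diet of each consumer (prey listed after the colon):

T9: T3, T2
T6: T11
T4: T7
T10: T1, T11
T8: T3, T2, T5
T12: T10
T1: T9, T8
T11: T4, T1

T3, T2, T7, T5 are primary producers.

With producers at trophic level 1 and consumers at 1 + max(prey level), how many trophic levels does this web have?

Producers (level 1): T3, T2, T7, T5.
T3 → T9 → T1 → T11 → T10 → T12 gives T12 level 6.
No species has a prey at level 6, so no species reaches level 7.

6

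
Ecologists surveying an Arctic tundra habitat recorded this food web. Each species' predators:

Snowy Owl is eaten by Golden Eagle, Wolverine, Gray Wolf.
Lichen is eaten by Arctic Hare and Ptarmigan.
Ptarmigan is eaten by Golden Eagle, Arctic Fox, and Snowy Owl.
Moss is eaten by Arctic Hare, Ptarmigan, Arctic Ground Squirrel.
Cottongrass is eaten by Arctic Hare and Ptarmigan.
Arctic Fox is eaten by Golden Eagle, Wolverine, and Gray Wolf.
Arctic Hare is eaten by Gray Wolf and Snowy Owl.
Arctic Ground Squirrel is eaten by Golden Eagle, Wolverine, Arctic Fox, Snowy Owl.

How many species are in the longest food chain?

One longest chain: Cottongrass → Ptarmigan → Arctic Fox → Gray Wolf.
It has 4 species and 3 links.

4 species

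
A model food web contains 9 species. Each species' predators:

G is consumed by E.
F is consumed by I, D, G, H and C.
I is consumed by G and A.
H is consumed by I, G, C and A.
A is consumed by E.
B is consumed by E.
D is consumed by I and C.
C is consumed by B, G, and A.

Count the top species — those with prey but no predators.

Top species (has prey, but nothing eats it): E.
Count: 1.

1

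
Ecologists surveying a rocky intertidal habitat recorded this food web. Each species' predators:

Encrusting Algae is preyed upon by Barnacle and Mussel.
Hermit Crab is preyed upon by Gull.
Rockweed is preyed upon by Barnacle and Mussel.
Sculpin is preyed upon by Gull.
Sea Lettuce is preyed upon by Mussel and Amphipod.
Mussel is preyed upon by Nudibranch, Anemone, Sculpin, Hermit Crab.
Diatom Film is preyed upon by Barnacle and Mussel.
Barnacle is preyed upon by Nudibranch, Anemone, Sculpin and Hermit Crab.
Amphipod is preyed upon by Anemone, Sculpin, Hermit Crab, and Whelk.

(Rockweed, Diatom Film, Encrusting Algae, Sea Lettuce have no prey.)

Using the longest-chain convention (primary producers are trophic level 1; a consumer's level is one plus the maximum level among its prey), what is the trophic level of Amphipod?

Sea Lettuce is a producer → level 1.
Amphipod eats Sea Lettuce → level 2.

Trophic level 2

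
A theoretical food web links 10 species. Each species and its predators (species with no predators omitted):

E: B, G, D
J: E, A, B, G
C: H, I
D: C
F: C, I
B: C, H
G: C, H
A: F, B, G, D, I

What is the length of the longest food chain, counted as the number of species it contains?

5 species

One longest chain: J → A → F → C → H.
It has 5 species and 4 links.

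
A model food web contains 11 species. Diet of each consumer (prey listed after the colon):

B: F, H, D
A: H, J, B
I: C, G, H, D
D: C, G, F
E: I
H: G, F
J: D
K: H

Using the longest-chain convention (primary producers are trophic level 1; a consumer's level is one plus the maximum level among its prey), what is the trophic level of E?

Trophic level 4

G is a producer → level 1.
H eats G (level 1); other prey at levels: F 1 → level 2.
I eats H (level 2); other prey at levels: C 1, G 1, D 2 → level 3.
E eats I → level 4.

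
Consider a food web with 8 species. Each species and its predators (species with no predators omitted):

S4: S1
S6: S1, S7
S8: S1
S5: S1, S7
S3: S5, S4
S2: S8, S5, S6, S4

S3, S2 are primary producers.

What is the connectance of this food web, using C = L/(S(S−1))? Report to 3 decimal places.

C = 0.214

The web has S = 8 species and L = 12 feeding links.
C = L / (S(S−1)) = 12 / 56 = 0.2143 ≈ 0.214.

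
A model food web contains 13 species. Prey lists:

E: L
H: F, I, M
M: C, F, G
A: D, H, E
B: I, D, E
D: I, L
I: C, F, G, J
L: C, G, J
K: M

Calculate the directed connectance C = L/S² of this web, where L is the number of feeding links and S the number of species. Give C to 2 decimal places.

The web has S = 13 species and L = 23 feeding links.
C = L / S² = 23 / 169 = 0.1361 ≈ 0.14.

C = 0.14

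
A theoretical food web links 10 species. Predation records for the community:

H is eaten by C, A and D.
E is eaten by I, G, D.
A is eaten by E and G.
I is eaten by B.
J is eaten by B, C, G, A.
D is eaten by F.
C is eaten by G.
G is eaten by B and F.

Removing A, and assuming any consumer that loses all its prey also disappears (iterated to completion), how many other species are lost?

Remove A.
Round 1: E (all prey gone) → extinct.
Round 2: I (all prey gone) → extinct.
No further losses. Total secondary extinctions: 2.

2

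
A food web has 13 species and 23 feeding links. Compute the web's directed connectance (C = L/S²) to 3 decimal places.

The web has S = 13 species and L = 23 feeding links.
C = L / S² = 23 / 169 = 0.1361 ≈ 0.136.

C = 0.136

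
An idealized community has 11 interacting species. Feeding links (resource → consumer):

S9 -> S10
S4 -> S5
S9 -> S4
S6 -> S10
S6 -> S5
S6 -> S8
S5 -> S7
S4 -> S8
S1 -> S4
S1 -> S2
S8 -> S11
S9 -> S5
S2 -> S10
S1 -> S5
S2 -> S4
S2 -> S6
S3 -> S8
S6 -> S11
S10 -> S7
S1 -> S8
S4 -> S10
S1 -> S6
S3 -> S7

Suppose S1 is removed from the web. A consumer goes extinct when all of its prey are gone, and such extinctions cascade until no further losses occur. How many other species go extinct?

Remove S1.
Round 1: S2 (all prey gone) → extinct.
Round 2: S6 (all prey gone) → extinct.
No further losses. Total secondary extinctions: 2.

2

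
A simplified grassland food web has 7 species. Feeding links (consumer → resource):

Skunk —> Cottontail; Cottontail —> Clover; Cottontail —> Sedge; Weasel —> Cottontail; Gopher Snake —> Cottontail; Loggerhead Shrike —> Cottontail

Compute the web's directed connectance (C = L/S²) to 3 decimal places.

The web has S = 7 species and L = 6 feeding links.
C = L / S² = 6 / 49 = 0.1224 ≈ 0.122.

C = 0.122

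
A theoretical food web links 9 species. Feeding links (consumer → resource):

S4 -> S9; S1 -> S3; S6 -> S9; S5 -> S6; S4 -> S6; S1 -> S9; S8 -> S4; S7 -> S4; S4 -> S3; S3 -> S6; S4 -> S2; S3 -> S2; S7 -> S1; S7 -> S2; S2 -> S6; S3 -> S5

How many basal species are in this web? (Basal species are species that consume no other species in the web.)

1

Basal species (no prey listed): S9.
Count: 1.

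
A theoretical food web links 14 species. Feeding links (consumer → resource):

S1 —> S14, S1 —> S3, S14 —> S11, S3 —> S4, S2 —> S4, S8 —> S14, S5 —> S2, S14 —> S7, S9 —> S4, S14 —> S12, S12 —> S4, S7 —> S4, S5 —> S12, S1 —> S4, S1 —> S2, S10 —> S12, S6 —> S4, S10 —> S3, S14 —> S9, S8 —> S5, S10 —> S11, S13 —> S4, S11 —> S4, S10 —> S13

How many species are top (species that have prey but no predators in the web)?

Top species (has prey, but nothing eats it): S6, S10, S8, S1.
Count: 4.

4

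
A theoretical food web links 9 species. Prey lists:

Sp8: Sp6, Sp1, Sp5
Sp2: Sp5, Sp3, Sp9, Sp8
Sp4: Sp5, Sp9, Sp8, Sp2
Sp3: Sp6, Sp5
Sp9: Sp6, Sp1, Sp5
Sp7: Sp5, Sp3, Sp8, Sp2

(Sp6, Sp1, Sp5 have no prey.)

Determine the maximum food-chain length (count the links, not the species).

One longest chain: Sp6 → Sp3 → Sp2 → Sp7.
It has 4 species and 3 links.

3 links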